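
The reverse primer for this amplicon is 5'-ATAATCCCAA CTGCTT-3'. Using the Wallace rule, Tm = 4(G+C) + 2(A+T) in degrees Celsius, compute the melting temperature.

44°C

Counting bases: G=1, C=5, T=5, A=5
AT pairs contribute 10, GC pairs contribute 6.
Tm = 2(10) + 4(6) = 20 + 24 = 44°C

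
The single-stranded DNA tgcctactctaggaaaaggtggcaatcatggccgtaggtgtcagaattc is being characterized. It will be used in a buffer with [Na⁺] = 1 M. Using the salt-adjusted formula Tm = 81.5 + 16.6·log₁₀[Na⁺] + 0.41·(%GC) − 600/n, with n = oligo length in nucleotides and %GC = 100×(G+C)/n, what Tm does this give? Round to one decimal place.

89.3°C

Length n = 49. Scanning the sequence gives G=14, A=13, C=10, T=12.
G+C = 24, so %GC = 24/49 × 100 = 48.98%
Salt term: 16.6 × (0) = 0
GC term: 0.41 × 48.98 = 20.082; length term: −600/49 = −12.245
Tm = 81.5 + (0) + 20.082 − 12.245 = 89.337 → 89.3°C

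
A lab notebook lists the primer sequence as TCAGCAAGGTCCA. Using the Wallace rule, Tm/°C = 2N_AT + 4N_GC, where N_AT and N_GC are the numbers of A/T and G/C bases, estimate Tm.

Scanning the sequence gives C=4, G=3, T=2, A=4.
A+T = 6, G+C = 7
Tm = 2×6 + 4×7 = 40°C

40°C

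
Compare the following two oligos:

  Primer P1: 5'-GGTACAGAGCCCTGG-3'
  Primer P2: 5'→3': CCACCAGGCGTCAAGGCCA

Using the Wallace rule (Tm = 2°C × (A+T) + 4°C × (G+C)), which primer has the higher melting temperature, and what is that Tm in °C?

Primer P1: A+T=5, G+C=10 → Tm = 2(5)+4(10) = 50°C
Primer P2: A+T=6, G+C=13 → Tm = 2(6)+4(13) = 64°C
50°C vs 64°C → primer P2 is higher.

Primer P2, 64°C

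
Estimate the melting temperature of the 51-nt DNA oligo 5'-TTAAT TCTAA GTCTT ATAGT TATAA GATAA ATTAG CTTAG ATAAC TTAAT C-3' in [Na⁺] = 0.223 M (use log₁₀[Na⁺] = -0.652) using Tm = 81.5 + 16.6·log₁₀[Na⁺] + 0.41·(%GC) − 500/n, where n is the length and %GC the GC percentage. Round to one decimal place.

68.9°C

Length n = 51. Base counts: A=20, G=5, T=21, C=5
G+C = 10, so %GC = 10/51 × 100 = 19.608%
Salt term: 16.6 × (-0.652) = -10.823
GC term: 0.41 × 19.608 = 8.039; length term: −500/51 = −9.804
Tm = 81.5 + (-10.823) + 8.039 − 9.804 = 68.912 → 68.9°C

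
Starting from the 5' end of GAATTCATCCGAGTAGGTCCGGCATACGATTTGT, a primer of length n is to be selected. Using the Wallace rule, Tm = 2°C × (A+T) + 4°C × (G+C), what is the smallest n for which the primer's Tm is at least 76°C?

First 24 bases: GAATTCATCCGAGTAGGTCCGGCA → Tm = 74°C (< 76°C)
First 25 bases: GAATTCATCCGAGTAGGTCCGGCAT → Tm = 76°C (≥ 76°C)
Since every base adds ≥2°C, Tm only increases with n, so the threshold is first crossed at n = 25.

n = 25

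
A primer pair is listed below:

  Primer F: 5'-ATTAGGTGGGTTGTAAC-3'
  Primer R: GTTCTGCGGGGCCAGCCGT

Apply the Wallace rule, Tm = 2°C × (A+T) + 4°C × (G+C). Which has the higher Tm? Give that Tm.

Primer F: A+T=10, G+C=7 → Tm = 2(10)+4(7) = 48°C
Primer R: A+T=5, G+C=14 → Tm = 2(5)+4(14) = 66°C
48°C vs 66°C → primer R is higher.

Primer R, 66°C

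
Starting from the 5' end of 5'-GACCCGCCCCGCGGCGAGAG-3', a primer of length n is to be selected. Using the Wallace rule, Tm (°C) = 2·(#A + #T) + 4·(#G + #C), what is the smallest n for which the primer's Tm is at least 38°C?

n = 10

First 9 bases: GACCCGCCC → Tm = 34°C (< 38°C)
First 10 bases: GACCCGCCCC → Tm = 38°C (≥ 38°C)
Since every base adds ≥2°C, Tm only increases with n, so the threshold is first crossed at n = 10.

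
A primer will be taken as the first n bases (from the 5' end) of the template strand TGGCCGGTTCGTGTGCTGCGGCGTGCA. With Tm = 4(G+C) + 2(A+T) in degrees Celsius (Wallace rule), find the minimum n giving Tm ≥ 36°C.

n = 11

First 10 bases: TGGCCGGTTC → Tm = 34°C (< 36°C)
First 11 bases: TGGCCGGTTCG → Tm = 38°C (≥ 36°C)
Each additional base adds 2°C (A/T) or 4°C (G/C), so Tm is non-decreasing in n; n = 11 is the first length to reach 36°C.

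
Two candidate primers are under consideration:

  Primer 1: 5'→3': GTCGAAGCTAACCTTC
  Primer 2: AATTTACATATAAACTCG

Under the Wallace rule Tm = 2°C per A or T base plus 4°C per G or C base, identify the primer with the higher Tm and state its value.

Primer 1, 48°C

Primer 1: A+T=8, G+C=8 → Tm = 2(8)+4(8) = 48°C
Primer 2: A+T=14, G+C=4 → Tm = 2(14)+4(4) = 44°C
48°C vs 44°C → primer 1 is higher.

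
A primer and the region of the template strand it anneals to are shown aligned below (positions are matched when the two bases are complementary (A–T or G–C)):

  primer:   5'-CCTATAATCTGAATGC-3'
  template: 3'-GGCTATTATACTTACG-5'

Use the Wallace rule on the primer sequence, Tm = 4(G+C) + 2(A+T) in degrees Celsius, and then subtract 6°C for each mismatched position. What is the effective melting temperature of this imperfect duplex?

Primer base counts: A=5, T=5, G=2, C=4 → A+T=10, G+C=6
Perfect-match Tm = 2(10) + 4(6) = 20 + 24 = 44°C
Mismatches (positions where the bases are not complementary): 2 (at positions 3, 9)
Effective Tm = 44 − 2×6 = 44 − 12 = 32°C

32°C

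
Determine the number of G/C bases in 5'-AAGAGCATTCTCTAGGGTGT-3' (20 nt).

9

Base counts: G=6, A=5, C=3, T=6
G+C = 6 + 3 = 9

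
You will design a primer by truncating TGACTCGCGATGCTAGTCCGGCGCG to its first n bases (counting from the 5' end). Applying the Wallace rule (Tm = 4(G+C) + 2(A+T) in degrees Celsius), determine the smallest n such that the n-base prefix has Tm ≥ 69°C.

First 21 bases: TGACTCGCGATGCTAGTCCGG → Tm = 68°C (< 69°C)
First 22 bases: TGACTCGCGATGCTAGTCCGGC → Tm = 72°C (≥ 69°C)
Since every base adds ≥2°C, Tm only increases with n, so the threshold is first crossed at n = 22.

n = 22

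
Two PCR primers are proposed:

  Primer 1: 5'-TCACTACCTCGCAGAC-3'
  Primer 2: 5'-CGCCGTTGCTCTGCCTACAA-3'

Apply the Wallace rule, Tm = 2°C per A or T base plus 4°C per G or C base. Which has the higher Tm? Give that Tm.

Primer 2, 64°C

Primer 1: A+T=7, G+C=9 → Tm = 2(7)+4(9) = 50°C
Primer 2: A+T=8, G+C=12 → Tm = 2(8)+4(12) = 64°C
50°C vs 64°C → primer 2 is higher.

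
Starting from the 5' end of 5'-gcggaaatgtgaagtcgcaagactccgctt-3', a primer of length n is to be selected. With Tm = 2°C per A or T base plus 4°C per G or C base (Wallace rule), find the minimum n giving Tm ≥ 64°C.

First 20 bases: GCGGAAATGTGAAGTCGCAA → Tm = 60°C (< 64°C)
First 21 bases: GCGGAAATGTGAAGTCGCAAG → Tm = 64°C (≥ 64°C)
Since every base adds ≥2°C, Tm only increases with n, so the threshold is first crossed at n = 21.

n = 21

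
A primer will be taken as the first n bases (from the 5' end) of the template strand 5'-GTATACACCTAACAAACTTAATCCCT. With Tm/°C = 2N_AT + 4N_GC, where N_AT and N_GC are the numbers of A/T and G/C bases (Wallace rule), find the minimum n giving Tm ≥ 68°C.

n = 25

First 24 bases: GTATACACCTAACAAACTTAATCC → Tm = 64°C (< 68°C)
First 25 bases: GTATACACCTAACAAACTTAATCCC → Tm = 68°C (≥ 68°C)
Each additional base adds 2°C (A/T) or 4°C (G/C), so Tm is non-decreasing in n; n = 25 is the first length to reach 68°C.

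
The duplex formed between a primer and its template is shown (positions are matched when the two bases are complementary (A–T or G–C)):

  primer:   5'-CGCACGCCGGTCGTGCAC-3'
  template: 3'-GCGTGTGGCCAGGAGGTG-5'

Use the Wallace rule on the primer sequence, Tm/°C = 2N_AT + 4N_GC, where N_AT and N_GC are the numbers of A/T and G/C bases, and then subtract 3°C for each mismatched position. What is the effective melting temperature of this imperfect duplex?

55°C

Primer base counts: A=2, T=2, G=6, C=8 → A+T=4, G+C=14
Perfect-match Tm = 2(4) + 4(14) = 8 + 56 = 64°C
Mismatches (positions where the bases are not complementary): 3 (at positions 6, 13, 15)
Effective Tm = 64 − 3×3 = 64 − 9 = 55°C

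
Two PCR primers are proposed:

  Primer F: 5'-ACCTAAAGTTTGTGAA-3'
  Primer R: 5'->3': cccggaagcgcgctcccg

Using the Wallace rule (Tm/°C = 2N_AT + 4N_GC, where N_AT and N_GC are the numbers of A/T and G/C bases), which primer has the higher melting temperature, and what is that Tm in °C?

Primer F: A+T=11, G+C=5 → Tm = 2(11)+4(5) = 42°C
Primer R: A+T=3, G+C=15 → Tm = 2(3)+4(15) = 66°C
42°C vs 66°C → primer R is higher.

Primer R, 66°C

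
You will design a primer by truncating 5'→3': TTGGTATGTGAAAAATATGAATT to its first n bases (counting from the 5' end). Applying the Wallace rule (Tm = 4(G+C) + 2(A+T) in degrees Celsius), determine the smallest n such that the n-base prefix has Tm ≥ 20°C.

First 7 bases: TTGGTAT → Tm = 18°C (< 20°C)
First 8 bases: TTGGTATG → Tm = 22°C (≥ 20°C)
Since every base adds ≥2°C, Tm only increases with n, so the threshold is first crossed at n = 8.

n = 8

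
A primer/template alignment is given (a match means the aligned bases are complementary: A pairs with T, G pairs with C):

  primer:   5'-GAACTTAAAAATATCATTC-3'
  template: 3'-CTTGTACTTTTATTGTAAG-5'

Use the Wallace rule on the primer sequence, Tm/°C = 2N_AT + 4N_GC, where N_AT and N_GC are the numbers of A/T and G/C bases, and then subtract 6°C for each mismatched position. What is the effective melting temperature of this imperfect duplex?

Primer base counts: A=9, T=6, G=1, C=3 → A+T=15, G+C=4
Perfect-match Tm = 2(15) + 4(4) = 30 + 16 = 46°C
Mismatches (positions where the bases are not complementary): 3 (at positions 5, 7, 14)
Effective Tm = 46 − 3×6 = 46 − 18 = 28°C

28°C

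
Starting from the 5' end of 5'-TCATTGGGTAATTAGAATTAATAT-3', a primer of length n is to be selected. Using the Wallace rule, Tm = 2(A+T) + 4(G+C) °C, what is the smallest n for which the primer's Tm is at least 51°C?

First 20 bases: TCATTGGGTAATTAGAATTA → Tm = 50°C (< 51°C)
First 21 bases: TCATTGGGTAATTAGAATTAA → Tm = 52°C (≥ 51°C)
Since every base adds ≥2°C, Tm only increases with n, so the threshold is first crossed at n = 21.

n = 21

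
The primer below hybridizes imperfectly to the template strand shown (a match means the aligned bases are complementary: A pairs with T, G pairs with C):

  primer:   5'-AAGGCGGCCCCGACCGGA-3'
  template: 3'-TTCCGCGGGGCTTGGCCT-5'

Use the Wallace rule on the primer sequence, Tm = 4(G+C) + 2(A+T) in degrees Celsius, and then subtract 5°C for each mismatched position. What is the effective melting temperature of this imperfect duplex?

49°C

Primer base counts: A=4, T=0, G=7, C=7 → A+T=4, G+C=14
Perfect-match Tm = 2(4) + 4(14) = 8 + 56 = 64°C
Mismatches (positions where the bases are not complementary): 3 (at positions 7, 11, 12)
Effective Tm = 64 − 3×5 = 64 − 15 = 49°C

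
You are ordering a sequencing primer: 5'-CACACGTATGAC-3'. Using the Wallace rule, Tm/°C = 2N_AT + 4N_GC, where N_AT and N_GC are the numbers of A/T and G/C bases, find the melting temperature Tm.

36°C

Base counts: A=4, G=2, C=4, T=2
A+T = 6, G+C = 6
Tm = 4·6 + 2·6 = 24 + 12 = 36°C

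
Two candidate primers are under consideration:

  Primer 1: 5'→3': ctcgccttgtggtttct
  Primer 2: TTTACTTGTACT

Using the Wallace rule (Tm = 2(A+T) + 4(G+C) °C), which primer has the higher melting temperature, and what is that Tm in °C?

Primer 1, 52°C

Primer 1: A+T=8, G+C=9 → Tm = 2(8)+4(9) = 52°C
Primer 2: A+T=9, G+C=3 → Tm = 2(9)+4(3) = 30°C
52°C vs 30°C → primer 1 is higher.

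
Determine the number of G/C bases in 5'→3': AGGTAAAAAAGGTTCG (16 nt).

Scanning the sequence gives A=7, T=3, C=1, G=5.
G+C = 5 + 1 = 6

6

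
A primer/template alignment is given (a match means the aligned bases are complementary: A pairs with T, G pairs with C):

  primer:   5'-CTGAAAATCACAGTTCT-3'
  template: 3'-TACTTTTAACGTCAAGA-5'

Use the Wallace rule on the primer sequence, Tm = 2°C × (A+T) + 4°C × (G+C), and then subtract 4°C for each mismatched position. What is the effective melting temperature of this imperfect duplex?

34°C

Primer base counts: A=6, T=5, G=2, C=4 → A+T=11, G+C=6
Perfect-match Tm = 2(11) + 4(6) = 22 + 24 = 46°C
Mismatches (positions where the bases are not complementary): 3 (at positions 1, 9, 10)
Effective Tm = 46 − 3×4 = 46 − 12 = 34°C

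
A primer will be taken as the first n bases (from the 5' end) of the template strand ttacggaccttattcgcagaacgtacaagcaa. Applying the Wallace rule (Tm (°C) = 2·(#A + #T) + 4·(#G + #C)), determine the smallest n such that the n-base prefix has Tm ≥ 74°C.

First 25 bases: TTACGGACCTTATTCGCAGAACGTA → Tm = 72°C (< 74°C)
First 26 bases: TTACGGACCTTATTCGCAGAACGTAC → Tm = 76°C (≥ 74°C)
Each additional base adds 2°C (A/T) or 4°C (G/C), so Tm is non-decreasing in n; n = 26 is the first length to reach 74°C.

n = 26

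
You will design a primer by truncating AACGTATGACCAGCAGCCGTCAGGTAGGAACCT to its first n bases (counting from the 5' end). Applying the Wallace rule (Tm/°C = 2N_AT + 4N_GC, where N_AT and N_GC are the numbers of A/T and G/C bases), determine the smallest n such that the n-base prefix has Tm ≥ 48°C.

First 15 bases: AACGTATGACCAGCA → Tm = 44°C (< 48°C)
First 16 bases: AACGTATGACCAGCAG → Tm = 48°C (≥ 48°C)
Each additional base adds 2°C (A/T) or 4°C (G/C), so Tm is non-decreasing in n; n = 16 is the first length to reach 48°C.

n = 16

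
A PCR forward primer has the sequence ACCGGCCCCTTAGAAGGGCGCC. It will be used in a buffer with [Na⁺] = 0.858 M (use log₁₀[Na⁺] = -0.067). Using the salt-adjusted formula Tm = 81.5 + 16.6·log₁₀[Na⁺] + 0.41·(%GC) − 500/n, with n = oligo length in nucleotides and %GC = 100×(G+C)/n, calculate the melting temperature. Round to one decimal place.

Length n = 22. A=4, G=7, T=2, C=9
G+C = 16, so %GC = 16/22 × 100 = 72.727%
Salt term: 16.6 × (-0.067) = -1.112
GC term: 0.41 × 72.727 = 29.818; length term: −500/22 = −22.727
Tm = 81.5 + (-1.112) + 29.818 − 22.727 = 87.479 → 87.5°C

87.5°C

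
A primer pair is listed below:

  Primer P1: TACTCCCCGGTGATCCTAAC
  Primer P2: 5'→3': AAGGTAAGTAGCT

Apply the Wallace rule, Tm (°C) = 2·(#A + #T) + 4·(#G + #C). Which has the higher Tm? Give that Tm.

Primer P1, 62°C

Primer P1: A+T=9, G+C=11 → Tm = 2(9)+4(11) = 62°C
Primer P2: A+T=8, G+C=5 → Tm = 2(8)+4(5) = 36°C
62°C vs 36°C → primer P1 is higher.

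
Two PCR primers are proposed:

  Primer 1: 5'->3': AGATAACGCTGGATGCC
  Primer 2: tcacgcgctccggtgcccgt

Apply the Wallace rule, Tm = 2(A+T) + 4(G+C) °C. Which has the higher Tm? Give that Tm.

Primer 1: A+T=8, G+C=9 → Tm = 2(8)+4(9) = 52°C
Primer 2: A+T=5, G+C=15 → Tm = 2(5)+4(15) = 70°C
52°C vs 70°C → primer 2 is higher.

Primer 2, 70°C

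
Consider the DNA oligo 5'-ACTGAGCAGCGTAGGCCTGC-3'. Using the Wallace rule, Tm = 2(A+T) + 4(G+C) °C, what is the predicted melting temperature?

Base counts: T=3, A=4, C=6, G=7
AT pairs contribute 7, GC pairs contribute 13.
Tm = 4·13 + 2·7 = 52 + 14 = 66°C

66°C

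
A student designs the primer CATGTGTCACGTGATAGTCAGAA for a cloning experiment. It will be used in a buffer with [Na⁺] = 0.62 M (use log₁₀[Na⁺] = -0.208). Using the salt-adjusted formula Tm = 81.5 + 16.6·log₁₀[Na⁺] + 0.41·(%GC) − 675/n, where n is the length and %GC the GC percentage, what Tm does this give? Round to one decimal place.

66.5°C

Length n = 23. Base counts: G=6, C=4, T=6, A=7
G+C = 10, so %GC = 10/23 × 100 = 43.478%
Salt term: 16.6 × (-0.208) = -3.453
GC term: 0.41 × 43.478 = 17.826; length term: −675/23 = −29.348
Tm = 81.5 + (-3.453) + 17.826 − 29.348 = 66.525 → 66.5°C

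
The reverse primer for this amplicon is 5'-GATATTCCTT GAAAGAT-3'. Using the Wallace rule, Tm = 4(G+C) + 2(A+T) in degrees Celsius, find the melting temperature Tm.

44°C

Counting bases: A=6, G=3, T=6, C=2
A+T = 12, G+C = 5
Tm = 4·5 + 2·12 = 20 + 24 = 44°C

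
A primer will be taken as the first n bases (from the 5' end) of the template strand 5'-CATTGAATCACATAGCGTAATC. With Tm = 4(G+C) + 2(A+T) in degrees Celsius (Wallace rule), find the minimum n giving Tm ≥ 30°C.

First 10 bases: CATTGAATCA → Tm = 26°C (< 30°C)
First 11 bases: CATTGAATCAC → Tm = 30°C (≥ 30°C)
Since every base adds ≥2°C, Tm only increases with n, so the threshold is first crossed at n = 11.

n = 11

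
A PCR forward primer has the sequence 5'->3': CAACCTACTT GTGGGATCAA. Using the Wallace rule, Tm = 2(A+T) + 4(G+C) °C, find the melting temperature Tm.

58°C

Base counts: T=5, C=5, A=6, G=4
AT pairs contribute 11, GC pairs contribute 9.
Tm = 2×11 + 4×9 = 58°C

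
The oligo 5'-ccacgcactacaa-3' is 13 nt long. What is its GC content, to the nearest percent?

Counting bases: G=1, T=1, A=5, C=6
G+C = 1 + 6 = 7 out of 13 bases
%GC = 7/13 × 100 = 53.85% ≈ 54%

54%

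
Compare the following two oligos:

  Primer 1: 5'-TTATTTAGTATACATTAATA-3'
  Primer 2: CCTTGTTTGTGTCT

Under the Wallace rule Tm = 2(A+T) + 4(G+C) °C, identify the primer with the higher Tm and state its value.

Primer 1: A+T=18, G+C=2 → Tm = 2(18)+4(2) = 44°C
Primer 2: A+T=8, G+C=6 → Tm = 2(8)+4(6) = 40°C
44°C vs 40°C → primer 1 is higher.

Primer 1, 44°C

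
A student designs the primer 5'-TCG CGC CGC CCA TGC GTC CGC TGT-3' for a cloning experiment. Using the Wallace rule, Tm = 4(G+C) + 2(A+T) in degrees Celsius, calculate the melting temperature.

T=5, G=7, A=1, C=11
AT pairs contribute 6, GC pairs contribute 18.
Tm = 2×6 + 4×18 = 84°C

84°C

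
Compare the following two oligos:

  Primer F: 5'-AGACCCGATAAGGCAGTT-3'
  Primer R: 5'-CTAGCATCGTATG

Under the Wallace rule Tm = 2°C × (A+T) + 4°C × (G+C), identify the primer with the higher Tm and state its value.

Primer F: A+T=9, G+C=9 → Tm = 2(9)+4(9) = 54°C
Primer R: A+T=7, G+C=6 → Tm = 2(7)+4(6) = 38°C
54°C vs 38°C → primer F is higher.

Primer F, 54°C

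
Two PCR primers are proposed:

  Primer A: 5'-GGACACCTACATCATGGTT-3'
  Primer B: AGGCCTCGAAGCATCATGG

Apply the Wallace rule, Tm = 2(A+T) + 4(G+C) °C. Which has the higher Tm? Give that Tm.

Primer A: A+T=10, G+C=9 → Tm = 2(10)+4(9) = 56°C
Primer B: A+T=8, G+C=11 → Tm = 2(8)+4(11) = 60°C
56°C vs 60°C → primer B is higher.

Primer B, 60°C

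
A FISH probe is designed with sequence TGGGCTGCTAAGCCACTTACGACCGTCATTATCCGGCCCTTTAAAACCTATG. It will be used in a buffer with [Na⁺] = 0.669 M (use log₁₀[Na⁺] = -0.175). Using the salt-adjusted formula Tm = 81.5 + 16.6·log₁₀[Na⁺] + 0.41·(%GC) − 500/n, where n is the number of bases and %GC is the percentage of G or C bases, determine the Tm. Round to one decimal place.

89.5°C

Length n = 52. G=10, C=16, A=12, T=14
G+C = 26, so %GC = 26/52 × 100 = 50%
Salt term: 16.6 × (-0.175) = -2.905
GC term: 0.41 × 50 = 20.5; length term: −500/52 = −9.615
Tm = 81.5 + (-2.905) + 20.5 − 9.615 = 89.48 → 89.5°C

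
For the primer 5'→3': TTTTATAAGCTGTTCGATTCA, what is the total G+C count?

6

G=3, A=5, C=3, T=10
Total G or C: 3 + 3 = 6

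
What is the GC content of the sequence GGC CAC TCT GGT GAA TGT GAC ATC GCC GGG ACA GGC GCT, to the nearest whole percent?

64%

Scanning the sequence gives A=7, C=11, G=14, T=7.
G+C = 14 + 11 = 25 out of 39 bases
%GC = 25/39 × 100 = 64.1% ≈ 64%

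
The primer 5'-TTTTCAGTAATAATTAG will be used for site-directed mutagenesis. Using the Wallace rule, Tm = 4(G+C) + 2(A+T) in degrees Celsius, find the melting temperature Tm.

Scanning the sequence gives T=8, C=1, A=6, G=2.
AT pairs contribute 14, GC pairs contribute 3.
Tm = 4·3 + 2·14 = 12 + 28 = 40°C

40°C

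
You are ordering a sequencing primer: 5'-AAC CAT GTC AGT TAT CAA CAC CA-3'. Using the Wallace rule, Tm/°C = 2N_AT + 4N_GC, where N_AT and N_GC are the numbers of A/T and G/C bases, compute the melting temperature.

Base counts: C=7, G=2, A=9, T=5
So N_AT = 14 and N_GC = 9.
Tm = 2(14) + 4(9) = 28 + 36 = 64°C

64°C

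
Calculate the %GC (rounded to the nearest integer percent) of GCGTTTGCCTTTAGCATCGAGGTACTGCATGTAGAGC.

51%

Scanning the sequence gives A=7, G=11, C=8, T=11.
G+C = 11 + 8 = 19 out of 37 bases
%GC = 19/37 × 100 = 51.35% ≈ 51%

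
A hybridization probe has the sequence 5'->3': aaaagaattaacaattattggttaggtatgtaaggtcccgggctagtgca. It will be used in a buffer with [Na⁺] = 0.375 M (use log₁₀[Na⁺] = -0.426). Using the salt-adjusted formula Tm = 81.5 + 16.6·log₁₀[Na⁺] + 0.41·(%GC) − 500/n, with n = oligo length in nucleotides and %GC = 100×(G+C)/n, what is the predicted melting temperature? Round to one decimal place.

Length n = 50. A=17, T=14, G=13, C=6
G+C = 19, so %GC = 19/50 × 100 = 38%
Salt term: 16.6 × (-0.426) = -7.072
GC term: 0.41 × 38 = 15.58; length term: −500/50 = −10
Tm = 81.5 + (-7.072) + 15.58 − 10 = 80.008 → 80.0°C

80.0°C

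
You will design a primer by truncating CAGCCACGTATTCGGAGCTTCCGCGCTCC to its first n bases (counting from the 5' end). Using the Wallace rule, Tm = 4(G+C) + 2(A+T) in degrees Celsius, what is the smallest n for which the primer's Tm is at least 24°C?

n = 7

First 6 bases: CAGCCA → Tm = 20°C (< 24°C)
First 7 bases: CAGCCAC → Tm = 24°C (≥ 24°C)
Since every base adds ≥2°C, Tm only increases with n, so the threshold is first crossed at n = 7.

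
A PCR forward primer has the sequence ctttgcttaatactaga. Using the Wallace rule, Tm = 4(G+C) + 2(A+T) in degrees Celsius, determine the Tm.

Base counts: A=5, G=2, C=3, T=7
So N_AT = 12 and N_GC = 5.
Tm = 4·5 + 2·12 = 20 + 24 = 44°C

44°C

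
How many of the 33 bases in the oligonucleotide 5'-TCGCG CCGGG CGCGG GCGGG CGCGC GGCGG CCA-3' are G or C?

31

Scanning the sequence gives T=1, A=1, G=18, C=13.
Total G or C: 18 + 13 = 31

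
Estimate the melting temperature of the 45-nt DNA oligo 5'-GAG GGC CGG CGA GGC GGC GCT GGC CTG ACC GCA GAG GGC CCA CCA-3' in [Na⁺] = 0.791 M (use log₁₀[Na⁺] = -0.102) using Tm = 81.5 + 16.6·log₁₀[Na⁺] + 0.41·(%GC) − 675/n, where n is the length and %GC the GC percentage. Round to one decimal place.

97.6°C

Length n = 45. Counting bases: G=20, A=7, C=16, T=2
G+C = 36, so %GC = 36/45 × 100 = 80%
Salt term: 16.6 × (-0.102) = -1.693
GC term: 0.41 × 80 = 32.8; length term: −675/45 = −15
Tm = 81.5 + (-1.693) + 32.8 − 15 = 97.607 → 97.6°C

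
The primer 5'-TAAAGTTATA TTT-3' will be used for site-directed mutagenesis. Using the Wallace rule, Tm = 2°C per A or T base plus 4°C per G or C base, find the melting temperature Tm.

28°C

Scanning the sequence gives G=1, A=5, T=7, C=0.
A+T = 12, G+C = 1
Tm = 2(12) + 4(1) = 24 + 4 = 28°C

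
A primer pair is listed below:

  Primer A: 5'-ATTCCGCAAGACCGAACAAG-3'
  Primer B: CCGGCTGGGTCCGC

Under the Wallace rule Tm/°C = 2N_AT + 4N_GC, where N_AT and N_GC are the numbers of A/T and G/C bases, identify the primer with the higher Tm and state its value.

Primer A: A+T=10, G+C=10 → Tm = 2(10)+4(10) = 60°C
Primer B: A+T=2, G+C=12 → Tm = 2(2)+4(12) = 52°C
60°C vs 52°C → primer A is higher.

Primer A, 60°C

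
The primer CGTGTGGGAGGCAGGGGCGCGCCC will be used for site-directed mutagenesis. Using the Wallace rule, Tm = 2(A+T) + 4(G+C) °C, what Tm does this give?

88°C

Scanning the sequence gives T=2, A=2, G=13, C=7.
So N_AT = 4 and N_GC = 20.
Tm = 2×4 + 4×20 = 88°C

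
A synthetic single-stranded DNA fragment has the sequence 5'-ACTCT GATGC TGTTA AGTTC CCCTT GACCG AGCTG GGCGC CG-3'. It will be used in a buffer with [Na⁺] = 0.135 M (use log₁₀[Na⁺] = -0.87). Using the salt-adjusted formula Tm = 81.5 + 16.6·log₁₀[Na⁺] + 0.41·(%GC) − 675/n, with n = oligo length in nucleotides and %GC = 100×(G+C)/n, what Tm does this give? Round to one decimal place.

75.4°C

Length n = 42. Counting bases: T=11, A=6, G=12, C=13
G+C = 25, so %GC = 25/42 × 100 = 59.524%
Salt term: 16.6 × (-0.87) = -14.442
GC term: 0.41 × 59.524 = 24.405; length term: −675/42 = −16.071
Tm = 81.5 + (-14.442) + 24.405 − 16.071 = 75.392 → 75.4°C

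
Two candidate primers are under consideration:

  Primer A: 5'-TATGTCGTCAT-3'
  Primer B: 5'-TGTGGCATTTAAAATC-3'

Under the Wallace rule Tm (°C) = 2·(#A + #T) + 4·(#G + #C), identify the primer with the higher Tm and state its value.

Primer A: A+T=7, G+C=4 → Tm = 2(7)+4(4) = 30°C
Primer B: A+T=11, G+C=5 → Tm = 2(11)+4(5) = 42°C
30°C vs 42°C → primer B is higher.

Primer B, 42°C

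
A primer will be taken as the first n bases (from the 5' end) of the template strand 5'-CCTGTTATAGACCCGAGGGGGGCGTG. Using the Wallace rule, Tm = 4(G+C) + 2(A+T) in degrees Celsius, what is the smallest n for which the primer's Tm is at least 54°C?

n = 18

First 17 bases: CCTGTTATAGACCCGAG → Tm = 52°C (< 54°C)
First 18 bases: CCTGTTATAGACCCGAGG → Tm = 56°C (≥ 54°C)
Since every base adds ≥2°C, Tm only increases with n, so the threshold is first crossed at n = 18.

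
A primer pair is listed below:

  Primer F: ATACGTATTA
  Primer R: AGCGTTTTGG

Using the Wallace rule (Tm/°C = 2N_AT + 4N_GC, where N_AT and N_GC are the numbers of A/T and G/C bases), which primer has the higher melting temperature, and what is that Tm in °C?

Primer F: A+T=8, G+C=2 → Tm = 2(8)+4(2) = 24°C
Primer R: A+T=5, G+C=5 → Tm = 2(5)+4(5) = 30°C
24°C vs 30°C → primer R is higher.

Primer R, 30°C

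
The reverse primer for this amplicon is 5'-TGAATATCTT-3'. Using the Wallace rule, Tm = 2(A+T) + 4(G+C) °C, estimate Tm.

24°C

Scanning the sequence gives T=5, C=1, A=3, G=1.
A+T = 8, G+C = 2
Tm = 4·2 + 2·8 = 8 + 16 = 24°C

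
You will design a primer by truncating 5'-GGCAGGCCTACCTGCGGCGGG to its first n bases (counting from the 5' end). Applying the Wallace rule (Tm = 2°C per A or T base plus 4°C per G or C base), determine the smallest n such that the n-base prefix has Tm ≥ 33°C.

n = 10

First 9 bases: GGCAGGCCT → Tm = 32°C (< 33°C)
First 10 bases: GGCAGGCCTA → Tm = 34°C (≥ 33°C)
Since every base adds ≥2°C, Tm only increases with n, so the threshold is first crossed at n = 10.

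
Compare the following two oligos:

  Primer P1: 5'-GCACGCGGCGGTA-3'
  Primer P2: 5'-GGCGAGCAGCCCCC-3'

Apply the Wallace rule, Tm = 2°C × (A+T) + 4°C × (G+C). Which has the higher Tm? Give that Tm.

Primer P2, 52°C

Primer P1: A+T=3, G+C=10 → Tm = 2(3)+4(10) = 46°C
Primer P2: A+T=2, G+C=12 → Tm = 2(2)+4(12) = 52°C
46°C vs 52°C → primer P2 is higher.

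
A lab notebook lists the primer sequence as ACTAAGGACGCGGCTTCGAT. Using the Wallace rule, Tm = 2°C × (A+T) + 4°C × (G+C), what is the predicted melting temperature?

62°C

Counting bases: G=6, T=4, A=5, C=5
So N_AT = 9 and N_GC = 11.
Tm = 2(9) + 4(11) = 18 + 44 = 62°C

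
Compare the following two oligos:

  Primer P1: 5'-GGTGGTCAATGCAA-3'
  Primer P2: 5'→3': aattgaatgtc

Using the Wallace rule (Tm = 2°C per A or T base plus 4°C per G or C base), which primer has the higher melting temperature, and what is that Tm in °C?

Primer P1: A+T=7, G+C=7 → Tm = 2(7)+4(7) = 42°C
Primer P2: A+T=8, G+C=3 → Tm = 2(8)+4(3) = 28°C
42°C vs 28°C → primer P1 is higher.

Primer P1, 42°C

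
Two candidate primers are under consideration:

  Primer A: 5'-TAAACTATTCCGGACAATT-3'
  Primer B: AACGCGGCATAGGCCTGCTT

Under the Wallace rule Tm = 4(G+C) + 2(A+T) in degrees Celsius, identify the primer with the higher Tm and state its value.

Primer B, 64°C

Primer A: A+T=13, G+C=6 → Tm = 2(13)+4(6) = 50°C
Primer B: A+T=8, G+C=12 → Tm = 2(8)+4(12) = 64°C
50°C vs 64°C → primer B is higher.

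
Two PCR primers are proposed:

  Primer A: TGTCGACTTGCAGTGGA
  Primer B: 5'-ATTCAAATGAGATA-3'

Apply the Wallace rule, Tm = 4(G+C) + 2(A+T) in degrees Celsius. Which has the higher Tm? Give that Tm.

Primer A: A+T=8, G+C=9 → Tm = 2(8)+4(9) = 52°C
Primer B: A+T=11, G+C=3 → Tm = 2(11)+4(3) = 34°C
52°C vs 34°C → primer A is higher.

Primer A, 52°C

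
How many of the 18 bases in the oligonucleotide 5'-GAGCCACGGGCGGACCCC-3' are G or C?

Base counts: T=0, A=3, C=8, G=7
Total G or C: 7 + 8 = 15

15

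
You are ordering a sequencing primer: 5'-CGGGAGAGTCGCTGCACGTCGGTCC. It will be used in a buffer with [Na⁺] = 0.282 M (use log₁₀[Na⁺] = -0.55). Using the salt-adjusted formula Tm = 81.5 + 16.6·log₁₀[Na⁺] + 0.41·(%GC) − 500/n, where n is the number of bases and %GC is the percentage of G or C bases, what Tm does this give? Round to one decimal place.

81.9°C

Length n = 25. Base counts: A=3, G=10, C=8, T=4
G+C = 18, so %GC = 18/25 × 100 = 72%
Salt term: 16.6 × (-0.55) = -9.13
GC term: 0.41 × 72 = 29.52; length term: −500/25 = −20
Tm = 81.5 + (-9.13) + 29.52 − 20 = 81.89 → 81.9°C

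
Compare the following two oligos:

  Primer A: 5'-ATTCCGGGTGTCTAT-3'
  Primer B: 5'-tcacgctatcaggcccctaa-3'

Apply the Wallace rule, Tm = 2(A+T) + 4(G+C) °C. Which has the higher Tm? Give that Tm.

Primer B, 62°C

Primer A: A+T=8, G+C=7 → Tm = 2(8)+4(7) = 44°C
Primer B: A+T=9, G+C=11 → Tm = 2(9)+4(11) = 62°C
44°C vs 62°C → primer B is higher.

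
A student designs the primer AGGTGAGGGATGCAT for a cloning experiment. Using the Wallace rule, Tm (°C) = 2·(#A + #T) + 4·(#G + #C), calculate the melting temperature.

Counting bases: C=1, T=3, G=7, A=4
AT pairs contribute 7, GC pairs contribute 8.
Tm = 2×7 + 4×8 = 46°C

46°C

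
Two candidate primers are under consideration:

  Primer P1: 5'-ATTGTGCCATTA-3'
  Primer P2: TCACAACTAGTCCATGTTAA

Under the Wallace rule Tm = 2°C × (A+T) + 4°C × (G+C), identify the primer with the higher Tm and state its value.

Primer P1: A+T=8, G+C=4 → Tm = 2(8)+4(4) = 32°C
Primer P2: A+T=13, G+C=7 → Tm = 2(13)+4(7) = 54°C
32°C vs 54°C → primer P2 is higher.

Primer P2, 54°C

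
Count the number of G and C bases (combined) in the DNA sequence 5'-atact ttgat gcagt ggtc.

Base counts: C=3, A=4, T=7, G=5
Total G or C: 5 + 3 = 8

8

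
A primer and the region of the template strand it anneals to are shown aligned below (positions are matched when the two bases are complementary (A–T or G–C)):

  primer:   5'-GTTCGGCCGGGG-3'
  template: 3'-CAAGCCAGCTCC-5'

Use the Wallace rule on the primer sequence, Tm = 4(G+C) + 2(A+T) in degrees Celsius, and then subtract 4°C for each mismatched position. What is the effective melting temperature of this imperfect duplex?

36°C

Primer base counts: A=0, T=2, G=7, C=3 → A+T=2, G+C=10
Perfect-match Tm = 2(2) + 4(10) = 4 + 40 = 44°C
Mismatches (positions where the bases are not complementary): 2 (at positions 7, 10)
Effective Tm = 44 − 2×4 = 44 − 8 = 36°C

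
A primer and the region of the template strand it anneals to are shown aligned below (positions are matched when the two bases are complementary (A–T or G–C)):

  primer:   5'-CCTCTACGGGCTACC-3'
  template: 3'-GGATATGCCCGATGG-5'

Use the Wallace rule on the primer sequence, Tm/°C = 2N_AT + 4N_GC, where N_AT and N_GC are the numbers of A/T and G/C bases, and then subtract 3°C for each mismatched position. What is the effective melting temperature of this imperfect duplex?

47°C

Primer base counts: A=2, T=3, G=3, C=7 → A+T=5, G+C=10
Perfect-match Tm = 2(5) + 4(10) = 10 + 40 = 50°C
Mismatches (positions where the bases are not complementary): 1 (at position 4)
Effective Tm = 50 − 1×3 = 50 − 3 = 47°C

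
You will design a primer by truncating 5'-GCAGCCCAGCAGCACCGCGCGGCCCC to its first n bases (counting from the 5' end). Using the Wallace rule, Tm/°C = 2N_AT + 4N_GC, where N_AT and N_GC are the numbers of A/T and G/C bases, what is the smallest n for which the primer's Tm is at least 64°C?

First 17 bases: GCAGCCCAGCAGCACCG → Tm = 60°C (< 64°C)
First 18 bases: GCAGCCCAGCAGCACCGC → Tm = 64°C (≥ 64°C)
Since every base adds ≥2°C, Tm only increases with n, so the threshold is first crossed at n = 18.

n = 18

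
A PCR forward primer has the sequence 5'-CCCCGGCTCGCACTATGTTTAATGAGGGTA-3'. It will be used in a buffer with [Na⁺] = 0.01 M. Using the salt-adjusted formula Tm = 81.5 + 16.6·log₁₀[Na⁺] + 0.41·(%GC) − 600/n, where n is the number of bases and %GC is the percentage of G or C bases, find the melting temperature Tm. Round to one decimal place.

Length n = 30. Scanning the sequence gives G=8, C=8, A=6, T=8.
G+C = 16, so %GC = 16/30 × 100 = 53.333%
Salt term: 16.6 × (-2) = -33.2
GC term: 0.41 × 53.333 = 21.867; length term: −600/30 = −20
Tm = 81.5 + (-33.2) + 21.867 − 20 = 50.167 → 50.2°C

50.2°C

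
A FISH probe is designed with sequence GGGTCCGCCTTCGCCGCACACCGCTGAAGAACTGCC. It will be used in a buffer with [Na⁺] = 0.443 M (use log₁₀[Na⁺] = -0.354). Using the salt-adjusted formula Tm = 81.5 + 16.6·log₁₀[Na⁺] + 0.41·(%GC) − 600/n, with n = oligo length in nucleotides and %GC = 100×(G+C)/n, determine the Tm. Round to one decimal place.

Length n = 36. Base counts: A=6, C=15, G=10, T=5
G+C = 25, so %GC = 25/36 × 100 = 69.444%
Salt term: 16.6 × (-0.354) = -5.876
GC term: 0.41 × 69.444 = 28.472; length term: −600/36 = −16.667
Tm = 81.5 + (-5.876) + 28.472 − 16.667 = 87.429 → 87.4°C

87.4°C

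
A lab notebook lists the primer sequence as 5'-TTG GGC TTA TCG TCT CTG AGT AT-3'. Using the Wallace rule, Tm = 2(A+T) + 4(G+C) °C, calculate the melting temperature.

66°C

Counting bases: A=3, G=6, T=10, C=4
AT pairs contribute 13, GC pairs contribute 10.
Tm = 4·10 + 2·13 = 40 + 26 = 66°C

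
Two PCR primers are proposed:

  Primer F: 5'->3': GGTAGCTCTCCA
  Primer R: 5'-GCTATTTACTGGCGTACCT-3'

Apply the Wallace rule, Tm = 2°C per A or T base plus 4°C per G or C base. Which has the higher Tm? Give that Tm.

Primer R, 56°C

Primer F: A+T=5, G+C=7 → Tm = 2(5)+4(7) = 38°C
Primer R: A+T=10, G+C=9 → Tm = 2(10)+4(9) = 56°C
38°C vs 56°C → primer R is higher.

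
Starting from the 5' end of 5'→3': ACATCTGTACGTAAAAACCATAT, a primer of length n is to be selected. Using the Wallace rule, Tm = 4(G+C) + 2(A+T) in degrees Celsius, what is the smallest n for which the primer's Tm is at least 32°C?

n = 11

First 10 bases: ACATCTGTAC → Tm = 28°C (< 32°C)
First 11 bases: ACATCTGTACG → Tm = 32°C (≥ 32°C)
Each additional base adds 2°C (A/T) or 4°C (G/C), so Tm is non-decreasing in n; n = 11 is the first length to reach 32°C.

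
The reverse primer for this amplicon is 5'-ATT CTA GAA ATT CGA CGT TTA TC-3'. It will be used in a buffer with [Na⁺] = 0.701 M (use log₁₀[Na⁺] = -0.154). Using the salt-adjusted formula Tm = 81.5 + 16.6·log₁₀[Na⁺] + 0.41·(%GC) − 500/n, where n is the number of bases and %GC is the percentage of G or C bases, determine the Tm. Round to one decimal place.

Length n = 23. Base counts: G=3, T=9, C=4, A=7
G+C = 7, so %GC = 7/23 × 100 = 30.435%
Salt term: 16.6 × (-0.154) = -2.556
GC term: 0.41 × 30.435 = 12.478; length term: −500/23 = −21.739
Tm = 81.5 + (-2.556) + 12.478 − 21.739 = 69.683 → 69.7°C

69.7°C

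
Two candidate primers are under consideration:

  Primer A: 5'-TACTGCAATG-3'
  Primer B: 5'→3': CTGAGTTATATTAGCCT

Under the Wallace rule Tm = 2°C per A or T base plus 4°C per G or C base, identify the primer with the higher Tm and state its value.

Primer A: A+T=6, G+C=4 → Tm = 2(6)+4(4) = 28°C
Primer B: A+T=11, G+C=6 → Tm = 2(11)+4(6) = 46°C
28°C vs 46°C → primer B is higher.

Primer B, 46°C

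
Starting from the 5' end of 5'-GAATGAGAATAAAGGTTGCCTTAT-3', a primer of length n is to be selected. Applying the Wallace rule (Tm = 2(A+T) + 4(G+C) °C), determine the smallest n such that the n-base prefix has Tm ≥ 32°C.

First 12 bases: GAATGAGAATAA → Tm = 30°C (< 32°C)
First 13 bases: GAATGAGAATAAA → Tm = 32°C (≥ 32°C)
Since every base adds ≥2°C, Tm only increases with n, so the threshold is first crossed at n = 13.

n = 13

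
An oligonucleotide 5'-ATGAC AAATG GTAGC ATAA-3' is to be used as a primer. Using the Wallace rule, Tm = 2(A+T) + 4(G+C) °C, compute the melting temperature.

50°C

Counting bases: A=9, C=2, T=4, G=4
A+T = 13, G+C = 6
Tm = 2(13) + 4(6) = 26 + 24 = 50°C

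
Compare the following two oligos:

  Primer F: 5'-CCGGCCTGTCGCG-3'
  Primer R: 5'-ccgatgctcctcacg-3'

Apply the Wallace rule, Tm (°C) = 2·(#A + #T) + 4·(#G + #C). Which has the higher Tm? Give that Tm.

Primer F: A+T=2, G+C=11 → Tm = 2(2)+4(11) = 48°C
Primer R: A+T=5, G+C=10 → Tm = 2(5)+4(10) = 50°C
48°C vs 50°C → primer R is higher.

Primer R, 50°C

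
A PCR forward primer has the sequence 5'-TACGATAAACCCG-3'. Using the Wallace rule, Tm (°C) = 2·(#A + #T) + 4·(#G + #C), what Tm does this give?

Scanning the sequence gives G=2, C=4, A=5, T=2.
A+T = 7, G+C = 6
Tm = 2×7 + 4×6 = 38°C

38°C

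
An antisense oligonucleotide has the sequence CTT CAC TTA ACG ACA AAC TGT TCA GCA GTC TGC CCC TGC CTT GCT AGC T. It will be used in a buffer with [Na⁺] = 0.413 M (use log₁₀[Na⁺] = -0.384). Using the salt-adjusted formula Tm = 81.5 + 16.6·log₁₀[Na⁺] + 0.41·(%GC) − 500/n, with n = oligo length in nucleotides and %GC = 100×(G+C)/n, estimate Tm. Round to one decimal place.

Length n = 49. Counting bases: G=8, A=10, T=14, C=17
G+C = 25, so %GC = 25/49 × 100 = 51.02%
Salt term: 16.6 × (-0.384) = -6.374
GC term: 0.41 × 51.02 = 20.918; length term: −500/49 = −10.204
Tm = 81.5 + (-6.374) + 20.918 − 10.204 = 85.84 → 85.8°C

85.8°C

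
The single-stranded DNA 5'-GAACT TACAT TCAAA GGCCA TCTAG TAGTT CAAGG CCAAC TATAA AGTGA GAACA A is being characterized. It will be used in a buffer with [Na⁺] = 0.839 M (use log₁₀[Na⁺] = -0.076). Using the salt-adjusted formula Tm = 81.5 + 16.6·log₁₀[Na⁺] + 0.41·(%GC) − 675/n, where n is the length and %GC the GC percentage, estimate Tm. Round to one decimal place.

83.6°C

Length n = 56. Counting bases: T=12, A=23, C=11, G=10
G+C = 21, so %GC = 21/56 × 100 = 37.5%
Salt term: 16.6 × (-0.076) = -1.262
GC term: 0.41 × 37.5 = 15.375; length term: −675/56 = −12.054
Tm = 81.5 + (-1.262) + 15.375 − 12.054 = 83.559 → 83.6°C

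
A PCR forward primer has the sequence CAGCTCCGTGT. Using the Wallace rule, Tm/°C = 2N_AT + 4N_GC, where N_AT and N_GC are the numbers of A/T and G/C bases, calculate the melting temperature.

36°C

A=1, T=3, C=4, G=3
AT pairs contribute 4, GC pairs contribute 7.
Tm = 2(4) + 4(7) = 8 + 28 = 36°C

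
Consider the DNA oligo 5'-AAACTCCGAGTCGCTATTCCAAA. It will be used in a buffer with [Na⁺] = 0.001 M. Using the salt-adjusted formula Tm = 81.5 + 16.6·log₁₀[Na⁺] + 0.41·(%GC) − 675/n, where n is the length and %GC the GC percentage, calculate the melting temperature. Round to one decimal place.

20.2°C

Length n = 23. A=8, T=5, C=7, G=3
G+C = 10, so %GC = 10/23 × 100 = 43.478%
Salt term: 16.6 × (-3) = -49.8
GC term: 0.41 × 43.478 = 17.826; length term: −675/23 = −29.348
Tm = 81.5 + (-49.8) + 17.826 − 29.348 = 20.178 → 20.2°C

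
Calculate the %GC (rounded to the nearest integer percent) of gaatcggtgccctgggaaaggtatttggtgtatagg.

Scanning the sequence gives C=4, T=10, G=14, A=8.
G+C = 14 + 4 = 18 out of 36 bases
%GC = 18/36 × 100 = 50% ≈ 50%

50%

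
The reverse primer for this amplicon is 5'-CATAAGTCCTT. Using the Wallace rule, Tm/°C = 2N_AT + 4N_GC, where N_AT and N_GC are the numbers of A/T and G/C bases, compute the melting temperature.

Counting bases: G=1, A=3, C=3, T=4
A+T = 7, G+C = 4
Tm = 4·4 + 2·7 = 16 + 14 = 30°C

30°C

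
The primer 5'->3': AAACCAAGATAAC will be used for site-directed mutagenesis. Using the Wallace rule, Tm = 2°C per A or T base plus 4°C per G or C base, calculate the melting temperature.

Base counts: G=1, T=1, A=8, C=3
So N_AT = 9 and N_GC = 4.
Tm = 2(9) + 4(4) = 18 + 16 = 34°C

34°C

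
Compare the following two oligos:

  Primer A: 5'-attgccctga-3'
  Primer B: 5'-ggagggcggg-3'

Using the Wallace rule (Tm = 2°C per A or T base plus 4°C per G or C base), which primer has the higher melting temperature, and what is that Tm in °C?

Primer A: A+T=5, G+C=5 → Tm = 2(5)+4(5) = 30°C
Primer B: A+T=1, G+C=9 → Tm = 2(1)+4(9) = 38°C
30°C vs 38°C → primer B is higher.

Primer B, 38°C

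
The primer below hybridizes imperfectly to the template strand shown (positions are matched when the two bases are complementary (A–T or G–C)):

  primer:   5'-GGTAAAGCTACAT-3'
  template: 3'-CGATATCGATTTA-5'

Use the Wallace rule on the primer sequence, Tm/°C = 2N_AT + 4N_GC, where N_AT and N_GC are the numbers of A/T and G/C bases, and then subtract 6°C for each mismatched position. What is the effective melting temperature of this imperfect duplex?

18°C

Primer base counts: A=5, T=3, G=3, C=2 → A+T=8, G+C=5
Perfect-match Tm = 2(8) + 4(5) = 16 + 20 = 36°C
Mismatches (positions where the bases are not complementary): 3 (at positions 2, 5, 11)
Effective Tm = 36 − 3×6 = 36 − 18 = 18°C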